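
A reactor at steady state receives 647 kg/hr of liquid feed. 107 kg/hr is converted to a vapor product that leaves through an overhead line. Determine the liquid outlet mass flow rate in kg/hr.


Steady-state mass balance on the main outlet: F_out = F_in - F_removed
F_out = 647 - 107
F_out = 540 kg/hr


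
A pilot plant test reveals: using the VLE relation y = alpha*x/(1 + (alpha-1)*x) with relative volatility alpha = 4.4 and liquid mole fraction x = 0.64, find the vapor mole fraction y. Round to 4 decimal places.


y = alpha*x / (1 + (alpha-1)*x)
y = 4.4*0.64 / (1 + (4.4-1)*0.64)
y = 2.816 / (1 + 2.176)
y = 2.816 / 3.176
y = 0.8866


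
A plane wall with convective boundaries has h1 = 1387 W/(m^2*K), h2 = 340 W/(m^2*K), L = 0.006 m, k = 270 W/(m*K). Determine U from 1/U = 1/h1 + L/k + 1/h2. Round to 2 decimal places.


1/U = 1/h1 + L/k + 1/h2
1/U = 1/1387 + 0.006/270 + 1/340
1/U = 0.0007209805 + 2.22222e-05 + 0.0029411765
1/U = 0.0036843792
U = 271.42 W/(m^2*K)


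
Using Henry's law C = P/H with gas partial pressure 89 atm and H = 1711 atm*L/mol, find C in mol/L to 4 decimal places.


C = P / H
C = 89 / 1711
C = 0.0520 mol/L


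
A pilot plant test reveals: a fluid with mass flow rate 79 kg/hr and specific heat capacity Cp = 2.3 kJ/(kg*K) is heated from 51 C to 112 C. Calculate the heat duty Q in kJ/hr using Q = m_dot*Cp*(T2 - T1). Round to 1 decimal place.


Q = m_dot * Cp * (T2 - T1)
Q = 79 * 2.3 * (112 - 51)
Q = 79 * 2.3 * 61
Q = 11083.7 kJ/hr


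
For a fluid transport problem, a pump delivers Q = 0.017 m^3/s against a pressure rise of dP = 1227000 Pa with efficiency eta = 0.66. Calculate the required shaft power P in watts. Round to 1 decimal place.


P = Q * dP / eta
P = 0.017 * 1227000 / 0.66
P = 20859.0 / 0.66
P = 31604.5 W


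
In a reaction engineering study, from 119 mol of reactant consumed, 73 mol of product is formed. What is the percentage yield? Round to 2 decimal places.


Yield = (moles product / moles consumed) * 100%
Yield = (73 / 119) * 100
Yield = 0.6134 * 100
Yield = 61.34%


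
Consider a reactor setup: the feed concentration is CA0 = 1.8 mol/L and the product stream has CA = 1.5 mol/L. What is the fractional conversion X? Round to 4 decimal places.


X = (CA0 - CA) / CA0
X = (1.8 - 1.5) / 1.8
X = 0.3 / 1.8
X = 0.1667


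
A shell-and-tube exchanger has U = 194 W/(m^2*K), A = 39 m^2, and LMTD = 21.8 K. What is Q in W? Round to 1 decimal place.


Q = U * A * LMTD
Q = 194 * 39 * 21.8
Q = 164938.8 W


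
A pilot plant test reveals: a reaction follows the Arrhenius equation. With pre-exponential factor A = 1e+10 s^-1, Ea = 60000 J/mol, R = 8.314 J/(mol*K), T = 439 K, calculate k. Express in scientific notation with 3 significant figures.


k = A * exp(-Ea/(R*T))
k = 1e+10 * exp(-60000 / (8.314 * 439))
k = 1e+10 * exp(-16.43905)
k = 7.25e+02


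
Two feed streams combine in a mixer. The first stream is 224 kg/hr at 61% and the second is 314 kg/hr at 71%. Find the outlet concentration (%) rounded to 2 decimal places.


Mass balance on solute: F1*x1 + F2*x2 = F3*x3
F3 = F1 + F2 = 224 + 314 = 538 kg/hr
x3 = (F1*x1 + F2*x2)/F3
x3 = (224*0.61 + 314*0.71) / 538
x3 = 66.84%


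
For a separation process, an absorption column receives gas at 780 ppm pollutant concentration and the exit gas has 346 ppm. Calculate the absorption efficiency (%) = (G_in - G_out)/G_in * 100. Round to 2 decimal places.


Efficiency = (G_in - G_out) / G_in * 100%
Efficiency = (780 - 346) / 780 * 100
Efficiency = 434 / 780 * 100
Efficiency = 55.64%


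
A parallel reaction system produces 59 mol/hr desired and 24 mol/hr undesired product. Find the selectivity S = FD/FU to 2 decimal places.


S = desired product rate / undesired product rate
S = 59 / 24
S = 2.46


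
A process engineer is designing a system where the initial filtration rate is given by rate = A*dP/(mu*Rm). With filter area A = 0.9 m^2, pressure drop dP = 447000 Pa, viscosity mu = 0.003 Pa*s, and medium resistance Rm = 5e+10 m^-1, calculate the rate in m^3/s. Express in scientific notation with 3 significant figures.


rate = A * dP / (mu * Rm)
rate = 0.9 * 447000 / (0.003 * 5e+10)
rate = 402300.0 / 1.500e+08
rate = 2.68e-03 m^3/s


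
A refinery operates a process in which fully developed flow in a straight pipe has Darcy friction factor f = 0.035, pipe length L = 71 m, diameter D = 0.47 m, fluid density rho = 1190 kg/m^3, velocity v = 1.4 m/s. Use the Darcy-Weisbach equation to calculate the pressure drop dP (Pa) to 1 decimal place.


dP = f * (L/D) * (rho*v^2/2)
dP = 0.035 * (71/0.47) * (1190*1.4^2/2)
L/D = 151.06382979
rho*v^2/2 = 1190*1.96/2 = 1166.2
dP = 0.035 * 151.06382979 * 1166.2
dP = 6166.0 Pa


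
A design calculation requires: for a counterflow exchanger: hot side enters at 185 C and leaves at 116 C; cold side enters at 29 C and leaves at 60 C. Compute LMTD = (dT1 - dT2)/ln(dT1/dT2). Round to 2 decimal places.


dT1 = Th_in - Tc_out = 185 - 60 = 125
dT2 = Th_out - Tc_in = 116 - 29 = 87
LMTD = (dT1 - dT2) / ln(dT1/dT2)
LMTD = (125 - 87) / ln(125/87)
LMTD = 104.85 K


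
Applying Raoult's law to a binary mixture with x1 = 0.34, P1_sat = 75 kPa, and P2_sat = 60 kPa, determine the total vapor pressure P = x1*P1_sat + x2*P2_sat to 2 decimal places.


P = x1*P1_sat + x2*P2_sat
x2 = 1 - x1 = 1 - 0.34 = 0.66
P = 0.34*75 + 0.66*60
P = 25.5 + 39.6
P = 65.10 kPa


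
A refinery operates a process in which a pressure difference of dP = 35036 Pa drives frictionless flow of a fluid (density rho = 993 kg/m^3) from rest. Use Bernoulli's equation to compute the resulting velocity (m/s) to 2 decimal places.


v = sqrt(2*dP/rho)
v = sqrt(2*35036/993)
v = sqrt(70.565962)
v = 8.40 m/s


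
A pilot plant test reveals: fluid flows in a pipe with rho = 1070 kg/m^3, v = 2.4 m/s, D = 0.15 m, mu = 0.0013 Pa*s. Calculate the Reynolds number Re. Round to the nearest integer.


Re = rho * v * D / mu
Re = 1070 * 2.4 * 0.15 / 0.0013
Re = 385.2 / 0.0013
Re = 296308


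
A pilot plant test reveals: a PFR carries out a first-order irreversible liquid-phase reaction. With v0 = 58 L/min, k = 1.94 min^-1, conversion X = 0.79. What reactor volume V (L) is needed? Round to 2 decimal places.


V = (v0/k) * ln(1/(1-X))
V = (58/1.94) * ln(1/(1-0.79))
V = 29.896907 * ln(4.761905)
V = 29.896907 * 1.560648
V = 46.66 L


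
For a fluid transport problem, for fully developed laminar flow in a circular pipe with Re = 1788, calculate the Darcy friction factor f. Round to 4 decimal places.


f = 64 / Re
f = 64 / 1788
f = 0.0358


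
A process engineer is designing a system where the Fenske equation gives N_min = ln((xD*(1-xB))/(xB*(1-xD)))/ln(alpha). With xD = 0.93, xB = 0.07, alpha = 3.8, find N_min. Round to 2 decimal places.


N_min = ln((xD*(1-xB))/(xB*(1-xD))) / ln(alpha)
Numerator inside ln: 0.8649 / 0.0049 = 176.510204
ln(176.510204) = 5.173379
ln(alpha) = ln(3.8) = 1.335001
N_min = 5.173379 / 1.335001 = 3.88


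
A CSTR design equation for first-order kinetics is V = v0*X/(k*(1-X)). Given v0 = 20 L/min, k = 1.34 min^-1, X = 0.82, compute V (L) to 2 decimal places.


V = v0 * X / (k * (1 - X))
V = 20 * 0.82 / (1.34 * (1 - 0.82))
V = 16.4 / (1.34 * 0.18)
V = 16.4 / 0.2412
V = 67.99 L


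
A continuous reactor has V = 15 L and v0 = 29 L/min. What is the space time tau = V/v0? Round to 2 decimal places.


tau = V / v0
tau = 15 / 29
tau = 0.52 min


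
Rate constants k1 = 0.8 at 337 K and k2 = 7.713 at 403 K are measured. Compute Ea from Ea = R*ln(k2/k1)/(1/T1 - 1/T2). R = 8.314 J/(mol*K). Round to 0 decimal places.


Ea = R * ln(k2/k1) / (1/T1 - 1/T2)
ln(k2/k1) = ln(7.713/0.8) = 2.2660508
1/T1 - 1/T2 = 1/337 - 1/403 = 0.000485969472
Ea = 8.314 * 2.2660508 / 0.000485969472
Ea = 38768 J/mol


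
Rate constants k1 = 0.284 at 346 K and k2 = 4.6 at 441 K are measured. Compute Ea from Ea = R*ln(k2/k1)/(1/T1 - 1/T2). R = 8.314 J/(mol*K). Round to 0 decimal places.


Ea = R * ln(k2/k1) / (1/T1 - 1/T2)
ln(k2/k1) = ln(4.6/0.284) = 2.7848373
1/T1 - 1/T2 = 1/346 - 1/441 = 0.000622599714
Ea = 8.314 * 2.7848373 / 0.000622599714
Ea = 37188 J/mol


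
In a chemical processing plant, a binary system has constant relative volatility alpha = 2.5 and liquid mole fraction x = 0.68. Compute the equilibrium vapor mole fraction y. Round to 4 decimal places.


y = alpha*x / (1 + (alpha-1)*x)
y = 2.5*0.68 / (1 + (2.5-1)*0.68)
y = 1.7 / (1 + 1.02)
y = 1.7 / 2.02
y = 0.8416


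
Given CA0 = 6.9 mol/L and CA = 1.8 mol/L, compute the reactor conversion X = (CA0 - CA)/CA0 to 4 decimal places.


X = (CA0 - CA) / CA0
X = (6.9 - 1.8) / 6.9
X = 5.1 / 6.9
X = 0.7391


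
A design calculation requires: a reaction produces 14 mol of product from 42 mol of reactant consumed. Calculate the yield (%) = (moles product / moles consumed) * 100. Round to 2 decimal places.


Yield = (moles product / moles consumed) * 100%
Yield = (14 / 42) * 100
Yield = 0.3333 * 100
Yield = 33.33%


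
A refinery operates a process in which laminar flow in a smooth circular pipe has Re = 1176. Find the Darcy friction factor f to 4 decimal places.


f = 64 / Re
f = 64 / 1176
f = 0.0544


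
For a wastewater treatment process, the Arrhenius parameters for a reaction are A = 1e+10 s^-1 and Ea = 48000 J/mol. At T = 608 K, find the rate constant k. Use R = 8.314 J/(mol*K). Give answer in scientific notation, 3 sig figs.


k = A * exp(-Ea/(R*T))
k = 1e+10 * exp(-48000 / (8.314 * 608))
k = 1e+10 * exp(-9.495714)
k = 7.52e+05


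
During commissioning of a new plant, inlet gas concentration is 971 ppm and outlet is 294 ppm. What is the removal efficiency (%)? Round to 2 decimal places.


Efficiency = (G_in - G_out) / G_in * 100%
Efficiency = (971 - 294) / 971 * 100
Efficiency = 677 / 971 * 100
Efficiency = 69.72%


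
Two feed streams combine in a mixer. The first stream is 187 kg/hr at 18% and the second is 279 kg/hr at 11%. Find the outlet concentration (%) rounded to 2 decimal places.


Mass balance on solute: F1*x1 + F2*x2 = F3*x3
F3 = F1 + F2 = 187 + 279 = 466 kg/hr
x3 = (F1*x1 + F2*x2)/F3
x3 = (187*0.18 + 279*0.11) / 466
x3 = 13.81%


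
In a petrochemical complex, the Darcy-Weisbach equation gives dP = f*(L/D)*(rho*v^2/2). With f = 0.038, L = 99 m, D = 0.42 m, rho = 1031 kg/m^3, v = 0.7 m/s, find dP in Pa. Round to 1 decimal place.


dP = f * (L/D) * (rho*v^2/2)
dP = 0.038 * (99/0.42) * (1031*0.7^2/2)
L/D = 235.71428571
rho*v^2/2 = 1031*0.49/2 = 252.595
dP = 0.038 * 235.71428571 * 252.595
dP = 2262.5 Pa


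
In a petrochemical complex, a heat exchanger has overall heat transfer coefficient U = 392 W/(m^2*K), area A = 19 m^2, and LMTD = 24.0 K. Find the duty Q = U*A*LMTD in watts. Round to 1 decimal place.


Q = U * A * LMTD
Q = 392 * 19 * 24.0
Q = 178752.0 W


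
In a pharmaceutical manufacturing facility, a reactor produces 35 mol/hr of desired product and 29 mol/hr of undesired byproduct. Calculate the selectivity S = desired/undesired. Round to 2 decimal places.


S = desired product rate / undesired product rate
S = 35 / 29
S = 1.21


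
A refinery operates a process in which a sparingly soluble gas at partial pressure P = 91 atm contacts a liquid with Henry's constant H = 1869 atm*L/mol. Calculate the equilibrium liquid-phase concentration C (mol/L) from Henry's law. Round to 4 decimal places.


C = P / H
C = 91 / 1869
C = 0.0487 mol/L


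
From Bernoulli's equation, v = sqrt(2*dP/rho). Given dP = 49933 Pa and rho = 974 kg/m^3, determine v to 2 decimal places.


v = sqrt(2*dP/rho)
v = sqrt(2*49933/974)
v = sqrt(102.531828)
v = 10.13 m/s


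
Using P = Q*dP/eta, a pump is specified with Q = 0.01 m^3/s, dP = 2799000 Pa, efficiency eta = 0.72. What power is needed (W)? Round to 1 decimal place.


P = Q * dP / eta
P = 0.01 * 2799000 / 0.72
P = 27990.0 / 0.72
P = 38875.0 W


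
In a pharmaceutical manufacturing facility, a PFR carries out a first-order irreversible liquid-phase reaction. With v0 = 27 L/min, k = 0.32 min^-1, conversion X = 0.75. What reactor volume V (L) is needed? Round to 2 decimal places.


V = (v0/k) * ln(1/(1-X))
V = (27/0.32) * ln(1/(1-0.75))
V = 84.375 * ln(4.0)
V = 84.375 * 1.386294
V = 116.97 L


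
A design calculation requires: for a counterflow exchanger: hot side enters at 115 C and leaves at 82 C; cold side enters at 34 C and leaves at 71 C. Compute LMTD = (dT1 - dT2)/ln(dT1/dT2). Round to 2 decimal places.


dT1 = Th_in - Tc_out = 115 - 71 = 44
dT2 = Th_out - Tc_in = 82 - 34 = 48
LMTD = (dT1 - dT2) / ln(dT1/dT2)
LMTD = (44 - 48) / ln(44/48)
LMTD = 45.97 K


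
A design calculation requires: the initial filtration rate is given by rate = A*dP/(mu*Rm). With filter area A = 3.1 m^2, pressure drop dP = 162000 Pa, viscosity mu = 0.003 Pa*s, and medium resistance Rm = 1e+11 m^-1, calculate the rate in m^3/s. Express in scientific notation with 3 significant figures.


rate = A * dP / (mu * Rm)
rate = 3.1 * 162000 / (0.003 * 1e+11)
rate = 502200.0 / 3.000e+08
rate = 1.67e-03 m^3/s


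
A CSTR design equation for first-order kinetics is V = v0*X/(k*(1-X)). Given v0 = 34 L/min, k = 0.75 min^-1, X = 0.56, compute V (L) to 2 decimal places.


V = v0 * X / (k * (1 - X))
V = 34 * 0.56 / (0.75 * (1 - 0.56))
V = 19.04 / (0.75 * 0.44)
V = 19.04 / 0.33
V = 57.70 L


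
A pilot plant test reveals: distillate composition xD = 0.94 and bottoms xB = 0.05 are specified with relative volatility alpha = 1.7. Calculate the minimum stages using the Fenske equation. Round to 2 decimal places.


N_min = ln((xD*(1-xB))/(xB*(1-xD))) / ln(alpha)
Numerator inside ln: 0.893 / 0.003 = 297.666667
ln(297.666667) = 5.695974
ln(alpha) = ln(1.7) = 0.530628
N_min = 5.695974 / 0.530628 = 10.73


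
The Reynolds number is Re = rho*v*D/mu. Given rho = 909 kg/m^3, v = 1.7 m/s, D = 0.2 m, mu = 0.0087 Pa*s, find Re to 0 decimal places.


Re = rho * v * D / mu
Re = 909 * 1.7 * 0.2 / 0.0087
Re = 309.06 / 0.0087
Re = 35524


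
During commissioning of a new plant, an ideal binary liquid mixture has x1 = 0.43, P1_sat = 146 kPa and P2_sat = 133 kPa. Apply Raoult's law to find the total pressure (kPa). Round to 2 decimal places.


P = x1*P1_sat + x2*P2_sat
x2 = 1 - x1 = 1 - 0.43 = 0.57
P = 0.43*146 + 0.57*133
P = 62.78 + 75.81
P = 138.59 kPa


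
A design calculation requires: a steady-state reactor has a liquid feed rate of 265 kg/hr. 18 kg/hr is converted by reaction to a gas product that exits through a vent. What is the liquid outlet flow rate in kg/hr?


Steady-state mass balance on the main outlet: F_out = F_in - F_removed
F_out = 265 - 18
F_out = 247 kg/hr


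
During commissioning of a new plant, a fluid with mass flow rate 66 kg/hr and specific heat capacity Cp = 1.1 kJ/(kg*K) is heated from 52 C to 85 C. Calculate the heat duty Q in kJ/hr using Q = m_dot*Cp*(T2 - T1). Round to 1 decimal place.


Q = m_dot * Cp * (T2 - T1)
Q = 66 * 1.1 * (85 - 52)
Q = 66 * 1.1 * 33
Q = 2395.8 kJ/hr


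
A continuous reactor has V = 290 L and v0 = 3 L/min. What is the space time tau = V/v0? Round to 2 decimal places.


tau = V / v0
tau = 290 / 3
tau = 96.67 min


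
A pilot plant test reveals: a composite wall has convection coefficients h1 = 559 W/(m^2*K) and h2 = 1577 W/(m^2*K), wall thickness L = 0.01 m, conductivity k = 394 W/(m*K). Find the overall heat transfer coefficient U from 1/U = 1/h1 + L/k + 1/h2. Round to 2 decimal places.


1/U = 1/h1 + L/k + 1/h2
1/U = 1/559 + 0.01/394 + 1/1577
1/U = 0.0017889088 + 2.53807e-05 + 0.0006341154
1/U = 0.0024484049
U = 408.43 W/(m^2*K)


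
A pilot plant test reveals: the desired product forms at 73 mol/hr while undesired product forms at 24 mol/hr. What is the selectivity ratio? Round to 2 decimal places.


S = desired product rate / undesired product rate
S = 73 / 24
S = 3.04


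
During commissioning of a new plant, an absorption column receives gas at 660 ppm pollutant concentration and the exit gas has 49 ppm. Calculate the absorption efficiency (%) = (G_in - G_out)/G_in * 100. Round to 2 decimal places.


Efficiency = (G_in - G_out) / G_in * 100%
Efficiency = (660 - 49) / 660 * 100
Efficiency = 611 / 660 * 100
Efficiency = 92.58%


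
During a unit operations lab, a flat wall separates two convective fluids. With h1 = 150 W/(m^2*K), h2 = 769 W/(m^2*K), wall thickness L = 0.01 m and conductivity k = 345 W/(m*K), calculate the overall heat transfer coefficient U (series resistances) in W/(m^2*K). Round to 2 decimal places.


1/U = 1/h1 + L/k + 1/h2
1/U = 1/150 + 0.01/345 + 1/769
1/U = 0.0066666667 + 2.89855e-05 + 0.0013003901
1/U = 0.0079960423
U = 125.06 W/(m^2*K)


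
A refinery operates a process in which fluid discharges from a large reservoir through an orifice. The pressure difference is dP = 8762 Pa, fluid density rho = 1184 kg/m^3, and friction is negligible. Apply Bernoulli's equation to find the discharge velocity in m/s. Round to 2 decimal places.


v = sqrt(2*dP/rho)
v = sqrt(2*8762/1184)
v = sqrt(14.800676)
v = 3.85 m/s


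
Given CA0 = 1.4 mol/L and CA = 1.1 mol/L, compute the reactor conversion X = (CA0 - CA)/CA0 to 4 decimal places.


X = (CA0 - CA) / CA0
X = (1.4 - 1.1) / 1.4
X = 0.3 / 1.4
X = 0.2143


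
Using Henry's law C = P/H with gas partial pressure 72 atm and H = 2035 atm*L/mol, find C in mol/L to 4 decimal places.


C = P / H
C = 72 / 2035
C = 0.0354 mol/L


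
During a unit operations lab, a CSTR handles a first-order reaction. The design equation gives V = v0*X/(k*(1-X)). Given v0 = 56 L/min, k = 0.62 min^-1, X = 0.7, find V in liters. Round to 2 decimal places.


V = v0 * X / (k * (1 - X))
V = 56 * 0.7 / (0.62 * (1 - 0.7))
V = 39.2 / (0.62 * 0.3)
V = 39.2 / 0.186
V = 210.75 L


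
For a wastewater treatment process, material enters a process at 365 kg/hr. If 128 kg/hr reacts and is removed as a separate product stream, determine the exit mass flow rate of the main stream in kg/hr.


Steady-state mass balance on the main outlet: F_out = F_in - F_removed
F_out = 365 - 128
F_out = 237 kg/hr


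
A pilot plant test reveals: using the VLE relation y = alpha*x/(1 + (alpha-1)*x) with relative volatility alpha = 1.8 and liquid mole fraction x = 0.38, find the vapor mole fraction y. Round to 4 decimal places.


y = alpha*x / (1 + (alpha-1)*x)
y = 1.8*0.38 / (1 + (1.8-1)*0.38)
y = 0.684 / (1 + 0.304)
y = 0.684 / 1.304
y = 0.5245


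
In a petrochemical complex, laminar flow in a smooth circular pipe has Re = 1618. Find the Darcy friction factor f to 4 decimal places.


f = 64 / Re
f = 64 / 1618
f = 0.0396


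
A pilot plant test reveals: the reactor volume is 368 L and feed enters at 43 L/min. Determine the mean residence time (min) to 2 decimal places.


tau = V / v0
tau = 368 / 43
tau = 8.56 min


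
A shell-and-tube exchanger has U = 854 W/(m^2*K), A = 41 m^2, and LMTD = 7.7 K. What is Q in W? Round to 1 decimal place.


Q = U * A * LMTD
Q = 854 * 41 * 7.7
Q = 269607.8 W


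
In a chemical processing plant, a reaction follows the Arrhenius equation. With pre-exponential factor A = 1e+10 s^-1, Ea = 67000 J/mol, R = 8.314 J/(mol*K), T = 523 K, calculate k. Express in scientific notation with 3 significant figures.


k = A * exp(-Ea/(R*T))
k = 1e+10 * exp(-67000 / (8.314 * 523))
k = 1e+10 * exp(-15.408597)
k = 2.03e+03


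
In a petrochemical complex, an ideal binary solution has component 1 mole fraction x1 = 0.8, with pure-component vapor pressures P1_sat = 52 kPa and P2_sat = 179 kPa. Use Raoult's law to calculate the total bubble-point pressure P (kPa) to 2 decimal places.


P = x1*P1_sat + x2*P2_sat
x2 = 1 - x1 = 1 - 0.8 = 0.2
P = 0.8*52 + 0.2*179
P = 41.6 + 35.8
P = 77.40 kPa


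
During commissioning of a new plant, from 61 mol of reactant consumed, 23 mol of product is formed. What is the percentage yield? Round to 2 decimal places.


Yield = (moles product / moles consumed) * 100%
Yield = (23 / 61) * 100
Yield = 0.377 * 100
Yield = 37.70%


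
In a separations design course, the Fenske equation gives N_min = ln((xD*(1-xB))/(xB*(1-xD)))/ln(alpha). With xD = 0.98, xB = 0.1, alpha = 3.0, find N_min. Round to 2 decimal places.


N_min = ln((xD*(1-xB))/(xB*(1-xD))) / ln(alpha)
Numerator inside ln: 0.882 / 0.002 = 441.0
ln(441.0) = 6.089045
ln(alpha) = ln(3.0) = 1.098612
N_min = 6.089045 / 1.098612 = 5.54


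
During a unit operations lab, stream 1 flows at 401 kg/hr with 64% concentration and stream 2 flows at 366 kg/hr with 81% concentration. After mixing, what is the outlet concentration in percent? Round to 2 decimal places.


Mass balance on solute: F1*x1 + F2*x2 = F3*x3
F3 = F1 + F2 = 401 + 366 = 767 kg/hr
x3 = (F1*x1 + F2*x2)/F3
x3 = (401*0.64 + 366*0.81) / 767
x3 = 72.11%


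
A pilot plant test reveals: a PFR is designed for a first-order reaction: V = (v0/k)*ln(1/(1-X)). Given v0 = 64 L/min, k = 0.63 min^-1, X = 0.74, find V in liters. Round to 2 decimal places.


V = (v0/k) * ln(1/(1-X))
V = (64/0.63) * ln(1/(1-0.74))
V = 101.587302 * ln(3.846154)
V = 101.587302 * 1.347074
V = 136.85 L


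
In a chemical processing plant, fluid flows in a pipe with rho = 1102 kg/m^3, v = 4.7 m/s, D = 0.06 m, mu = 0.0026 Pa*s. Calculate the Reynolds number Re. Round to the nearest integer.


Re = rho * v * D / mu
Re = 1102 * 4.7 * 0.06 / 0.0026
Re = 310.764 / 0.0026
Re = 119525


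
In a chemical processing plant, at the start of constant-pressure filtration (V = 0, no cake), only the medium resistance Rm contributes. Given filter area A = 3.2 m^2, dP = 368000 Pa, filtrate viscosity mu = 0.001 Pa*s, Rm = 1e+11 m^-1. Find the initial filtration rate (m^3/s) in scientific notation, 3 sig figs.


rate = A * dP / (mu * Rm)
rate = 3.2 * 368000 / (0.001 * 1e+11)
rate = 1177600.0 / 1.000e+08
rate = 1.18e-02 m^3/s


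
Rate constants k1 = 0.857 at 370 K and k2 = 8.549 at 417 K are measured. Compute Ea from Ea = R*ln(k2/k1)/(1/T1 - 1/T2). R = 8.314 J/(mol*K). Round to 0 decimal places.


Ea = R * ln(k2/k1) / (1/T1 - 1/T2)
ln(k2/k1) = ln(8.549/0.857) = 2.3001317
1/T1 - 1/T2 = 1/370 - 1/417 = 0.000304621168
Ea = 8.314 * 2.3001317 / 0.000304621168
Ea = 62777 J/mol


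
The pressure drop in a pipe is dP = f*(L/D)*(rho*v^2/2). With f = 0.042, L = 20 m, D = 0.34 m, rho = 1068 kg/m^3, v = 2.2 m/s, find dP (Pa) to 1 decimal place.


dP = f * (L/D) * (rho*v^2/2)
dP = 0.042 * (20/0.34) * (1068*2.2^2/2)
L/D = 58.82352941
rho*v^2/2 = 1068*4.84/2 = 2584.56
dP = 0.042 * 58.82352941 * 2584.56
dP = 6385.4 Pa


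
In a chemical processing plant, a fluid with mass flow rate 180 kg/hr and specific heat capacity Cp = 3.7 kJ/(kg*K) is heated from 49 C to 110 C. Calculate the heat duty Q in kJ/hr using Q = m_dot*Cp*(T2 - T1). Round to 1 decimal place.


Q = m_dot * Cp * (T2 - T1)
Q = 180 * 3.7 * (110 - 49)
Q = 180 * 3.7 * 61
Q = 40626.0 kJ/hr


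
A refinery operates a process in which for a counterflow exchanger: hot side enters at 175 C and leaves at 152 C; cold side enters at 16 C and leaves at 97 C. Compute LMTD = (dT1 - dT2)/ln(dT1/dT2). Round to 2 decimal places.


dT1 = Th_in - Tc_out = 175 - 97 = 78
dT2 = Th_out - Tc_in = 152 - 16 = 136
LMTD = (dT1 - dT2) / ln(dT1/dT2)
LMTD = (78 - 136) / ln(78/136)
LMTD = 104.33 K


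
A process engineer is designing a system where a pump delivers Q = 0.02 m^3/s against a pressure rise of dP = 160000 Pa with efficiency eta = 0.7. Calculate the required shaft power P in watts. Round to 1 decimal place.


P = Q * dP / eta
P = 0.02 * 160000 / 0.7
P = 3200.0 / 0.7
P = 4571.4 W


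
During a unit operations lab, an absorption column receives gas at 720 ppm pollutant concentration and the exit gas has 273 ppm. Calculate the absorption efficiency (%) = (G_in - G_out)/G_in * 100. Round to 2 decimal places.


Efficiency = (G_in - G_out) / G_in * 100%
Efficiency = (720 - 273) / 720 * 100
Efficiency = 447 / 720 * 100
Efficiency = 62.08%


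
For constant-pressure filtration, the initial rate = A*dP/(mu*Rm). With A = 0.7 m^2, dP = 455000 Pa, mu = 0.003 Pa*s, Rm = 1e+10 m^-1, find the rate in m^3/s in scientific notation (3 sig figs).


rate = A * dP / (mu * Rm)
rate = 0.7 * 455000 / (0.003 * 1e+10)
rate = 318500.0 / 3.000e+07
rate = 1.06e-02 m^3/s


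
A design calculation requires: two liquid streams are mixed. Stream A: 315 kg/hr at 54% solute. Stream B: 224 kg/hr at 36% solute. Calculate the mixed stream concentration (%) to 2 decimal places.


Mass balance on solute: F1*x1 + F2*x2 = F3*x3
F3 = F1 + F2 = 315 + 224 = 539 kg/hr
x3 = (F1*x1 + F2*x2)/F3
x3 = (315*0.54 + 224*0.36) / 539
x3 = 46.52%


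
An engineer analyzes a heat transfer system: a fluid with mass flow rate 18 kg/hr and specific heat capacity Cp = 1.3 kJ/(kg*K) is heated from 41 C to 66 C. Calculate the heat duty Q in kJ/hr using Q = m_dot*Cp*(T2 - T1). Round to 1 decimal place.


Q = m_dot * Cp * (T2 - T1)
Q = 18 * 1.3 * (66 - 41)
Q = 18 * 1.3 * 25
Q = 585.0 kJ/hr


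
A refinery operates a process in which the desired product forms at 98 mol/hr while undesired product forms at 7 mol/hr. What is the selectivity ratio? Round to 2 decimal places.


S = desired product rate / undesired product rate
S = 98 / 7
S = 14.00


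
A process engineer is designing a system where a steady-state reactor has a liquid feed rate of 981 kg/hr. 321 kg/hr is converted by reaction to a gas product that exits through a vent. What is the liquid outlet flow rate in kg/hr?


Steady-state mass balance on the main outlet: F_out = F_in - F_removed
F_out = 981 - 321
F_out = 660 kg/hr


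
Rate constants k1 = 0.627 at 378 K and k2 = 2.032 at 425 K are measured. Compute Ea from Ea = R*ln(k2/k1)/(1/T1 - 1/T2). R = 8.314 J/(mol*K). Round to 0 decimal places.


Ea = R * ln(k2/k1) / (1/T1 - 1/T2)
ln(k2/k1) = ln(2.032/0.627) = 1.1758293
1/T1 - 1/T2 = 1/378 - 1/425 = 0.000292561469
Ea = 8.314 * 1.1758293 / 0.000292561469
Ea = 33415 J/mol


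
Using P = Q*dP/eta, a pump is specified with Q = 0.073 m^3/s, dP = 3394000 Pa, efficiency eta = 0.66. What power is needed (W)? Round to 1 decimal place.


P = Q * dP / eta
P = 0.073 * 3394000 / 0.66
P = 247762.0 / 0.66
P = 375397.0 W


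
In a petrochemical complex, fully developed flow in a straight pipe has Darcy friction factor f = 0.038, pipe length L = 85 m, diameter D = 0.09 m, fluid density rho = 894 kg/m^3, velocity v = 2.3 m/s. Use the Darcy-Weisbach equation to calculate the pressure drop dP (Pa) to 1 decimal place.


dP = f * (L/D) * (rho*v^2/2)
dP = 0.038 * (85/0.09) * (894*2.3^2/2)
L/D = 944.44444444
rho*v^2/2 = 894*5.29/2 = 2364.63
dP = 0.038 * 944.44444444 * 2364.63
dP = 84863.9 Pa


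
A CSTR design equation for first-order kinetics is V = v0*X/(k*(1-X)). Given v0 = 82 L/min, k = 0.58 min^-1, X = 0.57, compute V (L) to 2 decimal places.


V = v0 * X / (k * (1 - X))
V = 82 * 0.57 / (0.58 * (1 - 0.57))
V = 46.74 / (0.58 * 0.43)
V = 46.74 / 0.2494
V = 187.41 L


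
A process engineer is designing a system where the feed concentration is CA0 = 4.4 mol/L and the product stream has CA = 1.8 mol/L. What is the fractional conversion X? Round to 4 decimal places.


X = (CA0 - CA) / CA0
X = (4.4 - 1.8) / 4.4
X = 2.6 / 4.4
X = 0.5909


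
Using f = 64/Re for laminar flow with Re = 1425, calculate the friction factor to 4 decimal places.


f = 64 / Re
f = 64 / 1425
f = 0.0449


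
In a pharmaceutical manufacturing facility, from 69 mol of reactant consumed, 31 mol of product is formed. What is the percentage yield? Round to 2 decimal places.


Yield = (moles product / moles consumed) * 100%
Yield = (31 / 69) * 100
Yield = 0.4493 * 100
Yield = 44.93%


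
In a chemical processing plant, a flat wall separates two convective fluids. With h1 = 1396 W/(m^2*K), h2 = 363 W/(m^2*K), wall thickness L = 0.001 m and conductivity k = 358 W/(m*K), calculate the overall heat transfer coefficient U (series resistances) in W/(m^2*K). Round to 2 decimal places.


1/U = 1/h1 + L/k + 1/h2
1/U = 1/1396 + 0.001/358 + 1/363
1/U = 0.0007163324 + 2.7933e-06 + 0.0027548209
1/U = 0.0034739466
U = 287.86 W/(m^2*K)


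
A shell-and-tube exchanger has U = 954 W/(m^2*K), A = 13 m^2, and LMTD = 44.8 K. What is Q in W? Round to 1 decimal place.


Q = U * A * LMTD
Q = 954 * 13 * 44.8
Q = 555609.6 W


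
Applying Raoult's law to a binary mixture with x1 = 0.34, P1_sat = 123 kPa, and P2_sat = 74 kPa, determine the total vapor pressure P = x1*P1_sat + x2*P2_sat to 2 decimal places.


P = x1*P1_sat + x2*P2_sat
x2 = 1 - x1 = 1 - 0.34 = 0.66
P = 0.34*123 + 0.66*74
P = 41.82 + 48.84
P = 90.66 kPa


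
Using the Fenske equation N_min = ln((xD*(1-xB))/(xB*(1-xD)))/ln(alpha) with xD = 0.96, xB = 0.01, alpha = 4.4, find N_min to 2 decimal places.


N_min = ln((xD*(1-xB))/(xB*(1-xD))) / ln(alpha)
Numerator inside ln: 0.9504 / 0.0004 = 2376.0
ln(2376.0) = 7.773174
ln(alpha) = ln(4.4) = 1.481605
N_min = 7.773174 / 1.481605 = 5.25


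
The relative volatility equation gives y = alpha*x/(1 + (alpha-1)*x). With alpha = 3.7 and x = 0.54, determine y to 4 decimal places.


y = alpha*x / (1 + (alpha-1)*x)
y = 3.7*0.54 / (1 + (3.7-1)*0.54)
y = 1.998 / (1 + 1.458)
y = 1.998 / 2.458
y = 0.8129


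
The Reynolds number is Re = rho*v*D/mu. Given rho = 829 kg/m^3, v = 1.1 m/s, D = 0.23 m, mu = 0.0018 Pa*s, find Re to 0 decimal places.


Re = rho * v * D / mu
Re = 829 * 1.1 * 0.23 / 0.0018
Re = 209.737 / 0.0018
Re = 116521


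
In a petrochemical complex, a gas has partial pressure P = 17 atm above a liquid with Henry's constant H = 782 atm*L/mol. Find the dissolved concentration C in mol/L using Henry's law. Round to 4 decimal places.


C = P / H
C = 17 / 782
C = 0.0217 mol/L


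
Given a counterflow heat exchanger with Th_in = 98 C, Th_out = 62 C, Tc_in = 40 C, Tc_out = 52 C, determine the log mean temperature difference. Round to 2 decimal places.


dT1 = Th_in - Tc_out = 98 - 52 = 46
dT2 = Th_out - Tc_in = 62 - 40 = 22
LMTD = (dT1 - dT2) / ln(dT1/dT2)
LMTD = (46 - 22) / ln(46/22)
LMTD = 32.54 K


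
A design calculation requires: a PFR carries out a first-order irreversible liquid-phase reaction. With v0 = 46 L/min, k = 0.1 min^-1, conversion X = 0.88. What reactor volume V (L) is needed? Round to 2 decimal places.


V = (v0/k) * ln(1/(1-X))
V = (46/0.1) * ln(1/(1-0.88))
V = 460.0 * ln(8.333333)
V = 460.0 * 2.120263
V = 975.32 L


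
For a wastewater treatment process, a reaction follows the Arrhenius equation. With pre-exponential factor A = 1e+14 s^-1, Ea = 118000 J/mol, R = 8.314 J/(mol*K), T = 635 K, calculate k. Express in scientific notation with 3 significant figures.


k = A * exp(-Ea/(R*T))
k = 1e+14 * exp(-118000 / (8.314 * 635))
k = 1e+14 * exp(-22.351067)
k = 1.96e+04


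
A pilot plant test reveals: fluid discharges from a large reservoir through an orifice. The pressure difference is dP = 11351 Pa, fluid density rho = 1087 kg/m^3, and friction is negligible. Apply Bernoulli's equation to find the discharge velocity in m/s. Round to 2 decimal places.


v = sqrt(2*dP/rho)
v = sqrt(2*11351/1087)
v = sqrt(20.885005)
v = 4.57 m/s


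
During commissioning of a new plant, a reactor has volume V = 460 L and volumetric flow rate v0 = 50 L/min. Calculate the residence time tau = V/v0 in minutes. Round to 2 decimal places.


tau = V / v0
tau = 460 / 50
tau = 9.20 min


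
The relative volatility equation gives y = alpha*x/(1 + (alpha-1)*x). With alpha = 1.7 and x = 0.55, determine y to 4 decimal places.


y = alpha*x / (1 + (alpha-1)*x)
y = 1.7*0.55 / (1 + (1.7-1)*0.55)
y = 0.935 / (1 + 0.385)
y = 0.935 / 1.385
y = 0.6751


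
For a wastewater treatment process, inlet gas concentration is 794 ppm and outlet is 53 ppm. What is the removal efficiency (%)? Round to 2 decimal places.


Efficiency = (G_in - G_out) / G_in * 100%
Efficiency = (794 - 53) / 794 * 100
Efficiency = 741 / 794 * 100
Efficiency = 93.32%


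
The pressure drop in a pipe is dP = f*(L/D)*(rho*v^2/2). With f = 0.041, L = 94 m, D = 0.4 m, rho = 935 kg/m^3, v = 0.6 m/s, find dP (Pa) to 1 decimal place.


dP = f * (L/D) * (rho*v^2/2)
dP = 0.041 * (94/0.4) * (935*0.6^2/2)
L/D = 235.0
rho*v^2/2 = 935*0.36/2 = 168.3
dP = 0.041 * 235.0 * 168.3
dP = 1621.6 Pa


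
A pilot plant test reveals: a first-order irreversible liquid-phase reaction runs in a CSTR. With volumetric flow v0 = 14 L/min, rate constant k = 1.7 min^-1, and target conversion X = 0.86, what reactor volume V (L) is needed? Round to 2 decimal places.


V = v0 * X / (k * (1 - X))
V = 14 * 0.86 / (1.7 * (1 - 0.86))
V = 12.04 / (1.7 * 0.14)
V = 12.04 / 0.238
V = 50.59 L


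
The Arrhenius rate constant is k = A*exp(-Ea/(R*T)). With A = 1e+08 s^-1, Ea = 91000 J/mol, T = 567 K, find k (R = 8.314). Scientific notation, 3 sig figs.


k = A * exp(-Ea/(R*T))
k = 1e+08 * exp(-91000 / (8.314 * 567))
k = 1e+08 * exp(-19.304045)
k = 4.13e-01


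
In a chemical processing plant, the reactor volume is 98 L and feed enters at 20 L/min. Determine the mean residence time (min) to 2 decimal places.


tau = V / v0
tau = 98 / 20
tau = 4.90 min


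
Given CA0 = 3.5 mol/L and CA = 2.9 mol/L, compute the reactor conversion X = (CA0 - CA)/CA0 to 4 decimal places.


X = (CA0 - CA) / CA0
X = (3.5 - 2.9) / 3.5
X = 0.6 / 3.5
X = 0.1714


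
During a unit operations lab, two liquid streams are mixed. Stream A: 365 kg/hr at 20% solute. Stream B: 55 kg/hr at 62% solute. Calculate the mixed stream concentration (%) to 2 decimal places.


Mass balance on solute: F1*x1 + F2*x2 = F3*x3
F3 = F1 + F2 = 365 + 55 = 420 kg/hr
x3 = (F1*x1 + F2*x2)/F3
x3 = (365*0.2 + 55*0.62) / 420
x3 = 25.50%


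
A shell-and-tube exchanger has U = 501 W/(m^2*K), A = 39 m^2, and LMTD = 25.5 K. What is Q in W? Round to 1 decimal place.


Q = U * A * LMTD
Q = 501 * 39 * 25.5
Q = 498244.5 W


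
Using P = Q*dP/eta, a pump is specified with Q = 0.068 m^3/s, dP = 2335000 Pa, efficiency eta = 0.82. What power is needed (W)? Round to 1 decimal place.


P = Q * dP / eta
P = 0.068 * 2335000 / 0.82
P = 158780.0 / 0.82
P = 193634.1 W


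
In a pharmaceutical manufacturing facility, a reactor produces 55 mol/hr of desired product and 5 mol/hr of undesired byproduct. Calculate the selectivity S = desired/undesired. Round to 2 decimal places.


S = desired product rate / undesired product rate
S = 55 / 5
S = 11.00


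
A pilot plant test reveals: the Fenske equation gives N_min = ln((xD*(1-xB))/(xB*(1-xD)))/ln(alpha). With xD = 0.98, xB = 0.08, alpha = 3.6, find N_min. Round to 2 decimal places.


N_min = ln((xD*(1-xB))/(xB*(1-xD))) / ln(alpha)
Numerator inside ln: 0.9016 / 0.0016 = 563.5
ln(563.5) = 6.334167
ln(alpha) = ln(3.6) = 1.280934
N_min = 6.334167 / 1.280934 = 4.94


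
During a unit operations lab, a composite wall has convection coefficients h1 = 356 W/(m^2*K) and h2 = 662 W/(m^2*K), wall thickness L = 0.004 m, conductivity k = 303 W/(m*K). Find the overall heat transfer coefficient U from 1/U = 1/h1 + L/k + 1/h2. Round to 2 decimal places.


1/U = 1/h1 + L/k + 1/h2
1/U = 1/356 + 0.004/303 + 1/662
1/U = 0.0028089888 + 1.32013e-05 + 0.001510574
1/U = 0.0043327641
U = 230.80 W/(m^2*K)


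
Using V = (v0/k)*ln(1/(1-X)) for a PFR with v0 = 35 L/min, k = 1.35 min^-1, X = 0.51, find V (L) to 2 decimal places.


V = (v0/k) * ln(1/(1-X))
V = (35/1.35) * ln(1/(1-0.51))
V = 25.925926 * ln(2.040816)
V = 25.925926 * 0.71335
V = 18.49 L


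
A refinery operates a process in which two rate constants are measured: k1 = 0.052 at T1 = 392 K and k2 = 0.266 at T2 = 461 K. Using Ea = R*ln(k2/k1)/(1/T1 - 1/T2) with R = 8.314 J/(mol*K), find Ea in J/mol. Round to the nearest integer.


Ea = R * ln(k2/k1) / (1/T1 - 1/T2)
ln(k2/k1) = ln(0.266/0.052) = 1.6322526
1/T1 - 1/T2 = 1/392 - 1/461 = 0.000381823011
Ea = 8.314 * 1.6322526 / 0.000381823011
Ea = 35541 J/mol


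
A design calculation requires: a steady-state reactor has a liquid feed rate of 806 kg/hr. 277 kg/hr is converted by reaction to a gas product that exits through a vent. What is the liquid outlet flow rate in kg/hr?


Steady-state mass balance on the main outlet: F_out = F_in - F_removed
F_out = 806 - 277
F_out = 529 kg/hr


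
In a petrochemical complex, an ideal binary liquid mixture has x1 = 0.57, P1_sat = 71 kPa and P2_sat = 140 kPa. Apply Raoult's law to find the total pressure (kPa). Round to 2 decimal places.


P = x1*P1_sat + x2*P2_sat
x2 = 1 - x1 = 1 - 0.57 = 0.43
P = 0.57*71 + 0.43*140
P = 40.47 + 60.2
P = 100.67 kPa


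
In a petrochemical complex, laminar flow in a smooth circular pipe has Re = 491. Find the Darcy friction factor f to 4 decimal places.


f = 64 / Re
f = 64 / 491
f = 0.1303


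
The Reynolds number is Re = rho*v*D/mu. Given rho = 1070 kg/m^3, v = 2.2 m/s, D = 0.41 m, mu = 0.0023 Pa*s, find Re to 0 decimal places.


Re = rho * v * D / mu
Re = 1070 * 2.2 * 0.41 / 0.0023
Re = 965.14 / 0.0023
Re = 419626


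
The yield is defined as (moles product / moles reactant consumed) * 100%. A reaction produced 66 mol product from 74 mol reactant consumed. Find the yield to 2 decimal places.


Yield = (moles product / moles consumed) * 100%
Yield = (66 / 74) * 100
Yield = 0.8919 * 100
Yield = 89.19%


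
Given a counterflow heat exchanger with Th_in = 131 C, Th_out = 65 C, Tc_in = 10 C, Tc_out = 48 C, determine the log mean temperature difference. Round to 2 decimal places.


dT1 = Th_in - Tc_out = 131 - 48 = 83
dT2 = Th_out - Tc_in = 65 - 10 = 55
LMTD = (dT1 - dT2) / ln(dT1/dT2)
LMTD = (83 - 55) / ln(83/55)
LMTD = 68.04 K


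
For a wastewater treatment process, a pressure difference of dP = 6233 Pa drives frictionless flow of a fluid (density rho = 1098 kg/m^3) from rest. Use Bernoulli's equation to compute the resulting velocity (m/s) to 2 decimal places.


v = sqrt(2*dP/rho)
v = sqrt(2*6233/1098)
v = sqrt(11.35337)
v = 3.37 m/s


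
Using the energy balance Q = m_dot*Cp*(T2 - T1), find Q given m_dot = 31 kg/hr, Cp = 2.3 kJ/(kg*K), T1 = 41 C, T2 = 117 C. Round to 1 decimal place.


Q = m_dot * Cp * (T2 - T1)
Q = 31 * 2.3 * (117 - 41)
Q = 31 * 2.3 * 76
Q = 5418.8 kJ/hr


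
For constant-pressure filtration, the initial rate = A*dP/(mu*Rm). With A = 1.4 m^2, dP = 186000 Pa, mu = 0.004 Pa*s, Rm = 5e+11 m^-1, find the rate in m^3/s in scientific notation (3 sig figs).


rate = A * dP / (mu * Rm)
rate = 1.4 * 186000 / (0.004 * 5e+11)
rate = 260400.0 / 2.000e+09
rate = 1.30e-04 m^3/s


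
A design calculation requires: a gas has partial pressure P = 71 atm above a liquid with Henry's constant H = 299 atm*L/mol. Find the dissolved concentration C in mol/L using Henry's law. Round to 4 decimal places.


C = P / H
C = 71 / 299
C = 0.2375 mol/L


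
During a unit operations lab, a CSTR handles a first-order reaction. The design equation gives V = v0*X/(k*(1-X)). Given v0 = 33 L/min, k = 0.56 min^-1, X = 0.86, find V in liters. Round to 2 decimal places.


V = v0 * X / (k * (1 - X))
V = 33 * 0.86 / (0.56 * (1 - 0.86))
V = 28.38 / (0.56 * 0.14)
V = 28.38 / 0.0784
V = 361.99 L


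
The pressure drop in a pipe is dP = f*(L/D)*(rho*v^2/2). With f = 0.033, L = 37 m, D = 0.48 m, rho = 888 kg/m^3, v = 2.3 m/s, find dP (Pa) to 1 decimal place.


dP = f * (L/D) * (rho*v^2/2)
dP = 0.033 * (37/0.48) * (888*2.3^2/2)
L/D = 77.08333333
rho*v^2/2 = 888*5.29/2 = 2348.76
dP = 0.033 * 77.08333333 * 2348.76
dP = 5974.7 Pa


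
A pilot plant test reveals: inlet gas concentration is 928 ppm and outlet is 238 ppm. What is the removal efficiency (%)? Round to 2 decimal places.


Efficiency = (G_in - G_out) / G_in * 100%
Efficiency = (928 - 238) / 928 * 100
Efficiency = 690 / 928 * 100
Efficiency = 74.35%


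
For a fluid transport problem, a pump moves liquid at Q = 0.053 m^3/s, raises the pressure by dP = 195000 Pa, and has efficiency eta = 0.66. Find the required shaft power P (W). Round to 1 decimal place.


P = Q * dP / eta
P = 0.053 * 195000 / 0.66
P = 10335.0 / 0.66
P = 15659.1 W


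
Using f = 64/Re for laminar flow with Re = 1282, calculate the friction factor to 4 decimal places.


f = 64 / Re
f = 64 / 1282
f = 0.0499
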